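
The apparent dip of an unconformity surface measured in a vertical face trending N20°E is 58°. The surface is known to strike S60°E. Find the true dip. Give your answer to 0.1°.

β = acute angle between strike S60°E and section N20°E = 80°.
tan δ = tan α / sin β = tan 58° / sin 80° = 1.6003 / 0.9848 = 1.6250
true dip = arctan 1.6250 = 58.39°

58.4°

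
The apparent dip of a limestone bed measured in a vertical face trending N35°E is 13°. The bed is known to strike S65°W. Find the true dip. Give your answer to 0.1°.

The section is 30° from the strike.
tan δ = tan α / sin β = tan 13° / sin 30° = 0.2309 / 0.5000 = 0.4617
δ = arctan(0.4617) = 24.78°

24.8°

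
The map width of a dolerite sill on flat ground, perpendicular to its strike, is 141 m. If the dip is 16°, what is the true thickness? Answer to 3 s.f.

True thickness t = w · sin(dip) = 141 × sin 16°
t = 141 × 0.2756 = 38.865 m

38.9 m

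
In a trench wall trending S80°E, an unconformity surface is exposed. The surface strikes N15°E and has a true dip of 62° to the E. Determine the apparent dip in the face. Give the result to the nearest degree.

62°

The section lies 85° from the strike.
tan(apparent dip) = tan 62° · sin 85° = 1.8736
apparent dip = arctan 1.8736 = 61.91°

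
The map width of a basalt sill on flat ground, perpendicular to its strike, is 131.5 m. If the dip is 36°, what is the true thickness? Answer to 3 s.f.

True thickness t = w · sin(dip) = 131.5 × sin 36°
t = 131.5 × 0.5878 = 77.294 m

77.3 m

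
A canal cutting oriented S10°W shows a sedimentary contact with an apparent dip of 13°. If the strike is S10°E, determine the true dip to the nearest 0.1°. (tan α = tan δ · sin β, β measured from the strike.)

34.0°

The section is 20° from the strike.
tan δ = tan α / sin β = tan 13° / sin 20° = 0.2309 / 0.3420 = 0.6750
true dip = arctan 0.6750 = 34.02°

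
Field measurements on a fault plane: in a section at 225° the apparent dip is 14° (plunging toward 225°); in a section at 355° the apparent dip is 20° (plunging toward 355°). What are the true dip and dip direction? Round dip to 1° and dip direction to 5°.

Each apparent-dip line lies in the plane. As unit vectors (x east, y north, z up), v₁ plunges 14°→225° and v₂ plunges 20°→355°.
n = v₁ × v₂ = (-0.461, 0.215, 0.698) (taken with n_z > 0).
True dip = arccos(n_z / |n|) = arccos(0.8083) = 36.1°.
Dip direction = azimuth of (n_x, n_y) = atan2(-0.461, 0.215) = 295°.

true dip 36°, dip direction 295°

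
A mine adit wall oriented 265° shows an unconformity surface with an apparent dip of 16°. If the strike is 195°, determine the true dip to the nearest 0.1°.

17.0°

β = acute angle between strike 195° and section 265° = 70°.
tan(true dip) = tan 16° / sin 70° = 0.3051
true dip = arctan 0.3051 = 16.97°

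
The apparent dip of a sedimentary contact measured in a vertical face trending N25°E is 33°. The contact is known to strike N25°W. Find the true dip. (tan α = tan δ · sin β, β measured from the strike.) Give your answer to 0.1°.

40.3°

β = acute angle between strike N25°W and section N25°E = 50°.
tan(true dip) = tan 33° / sin 50° = 0.8477
δ = arctan(0.8477) = 40.29°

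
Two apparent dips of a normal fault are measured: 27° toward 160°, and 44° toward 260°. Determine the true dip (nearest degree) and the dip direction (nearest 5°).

true dip 50°, dip direction 225°

The two traces are lines in the plane: v₁ = (sin 160°·cos 27°, cos 160°·cos 27°, −sin 27°), v₂ = (sin 260°·cos 44°, cos 260°·cos 44°, −sin 44°).
n = v₁ × v₂ = (-0.525, -0.533, 0.631) (taken with n_z > 0).
Dip δ = arctan(|n_h|/n_z) = arctan(0.748/0.631) = 49.9°.
Dip direction = azimuth of (n_x, n_y) = atan2(-0.525, -0.533) = 225°.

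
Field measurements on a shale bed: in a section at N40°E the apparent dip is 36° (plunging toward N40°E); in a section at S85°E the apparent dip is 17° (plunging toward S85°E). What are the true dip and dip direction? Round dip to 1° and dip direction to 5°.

Each apparent-dip line lies in the plane. As unit vectors (x east, y north, z up), v₁ plunges 36°→N40°E and v₂ plunges 17°→S85°E.
The plane normal is n = v₁ × v₂ ∝ (0.230, 0.408, 0.634).
tan δ = √(n_x²+n_y²)/n_z = 0.468/0.634, so δ = 36.5°.
Dip direction = azimuth of (n_x, n_y) = atan2(0.230, 0.408) = 29°.

true dip 36°, dip direction 030°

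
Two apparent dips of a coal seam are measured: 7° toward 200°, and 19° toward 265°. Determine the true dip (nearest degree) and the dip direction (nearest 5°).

true dip 19°, dip direction 270°

Represent each trace as a vector plunging at its apparent dip toward its trend (east-north-up frame): v₁ = (-0.339, -0.933, -0.122), v₂ = (-0.942, -0.082, -0.326).
The plane normal is n = v₁ × v₂ ∝ (-0.294, -0.004, 0.851).
tan δ = √(n_x²+n_y²)/n_z = 0.294/0.851, so δ = 19.0°.
Dip direction = atan2(-0.294, -0.004) = 269° (azimuth of n's horizontal projection).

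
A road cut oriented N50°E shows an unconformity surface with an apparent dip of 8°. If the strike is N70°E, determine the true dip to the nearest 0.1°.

22.3°

The section is 20° from the strike.
tan δ = tan α / sin β = tan 8° / sin 20° = 0.1405 / 0.3420 = 0.4109
true dip = arctan 0.4109 = 22.34°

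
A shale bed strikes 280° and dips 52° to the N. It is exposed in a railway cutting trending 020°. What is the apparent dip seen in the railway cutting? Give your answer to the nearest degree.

Angle between strike (280°) and section (020°): β = 80°.
tan(apparent dip) = tan 52° · sin 80° = 1.2605
apparent dip = arctan 1.2605 = 51.57°

52°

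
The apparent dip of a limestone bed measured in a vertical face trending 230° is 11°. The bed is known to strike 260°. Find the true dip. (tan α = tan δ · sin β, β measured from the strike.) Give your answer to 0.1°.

21.2°

β = acute angle between strike 260° and section 230° = 30°.
tan δ = tan α / sin β = tan 11° / sin 30° = 0.1944 / 0.5000 = 0.3888
δ = arctan(0.3888) = 21.24°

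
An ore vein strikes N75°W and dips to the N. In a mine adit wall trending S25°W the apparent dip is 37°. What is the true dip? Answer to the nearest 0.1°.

The section is 80° from the strike.
tan(true dip) = tan 37° / sin 80° = 0.7652
δ = arctan(0.7652) = 37.42°

37.4°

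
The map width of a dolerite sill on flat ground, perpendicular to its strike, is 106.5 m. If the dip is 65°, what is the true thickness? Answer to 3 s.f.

True thickness t = w · sin(dip) = 106.5 × sin 65°
t = 106.5 × 0.9063 = 96.522 m

96.5 m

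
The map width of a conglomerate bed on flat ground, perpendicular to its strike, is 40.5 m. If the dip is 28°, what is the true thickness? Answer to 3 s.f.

19.0 m

True thickness t = w · sin(dip) = 40.5 × sin 28°
t = 40.5 × 0.4695 = 19.014 m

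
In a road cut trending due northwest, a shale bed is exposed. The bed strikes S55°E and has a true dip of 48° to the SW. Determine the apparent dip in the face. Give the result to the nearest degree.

11°

Angle between strike (S55°E) and section (due northwest): β = 10°.
tan(apparent dip) = tan 48° · sin 10° = 0.1929
apparent dip = arctan 0.1929 = 10.92°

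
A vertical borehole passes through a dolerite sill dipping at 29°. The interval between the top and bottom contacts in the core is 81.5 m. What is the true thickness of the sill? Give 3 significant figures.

True thickness t = h · cos(dip) = 81.5 × cos 29°
t = 81.5 × 0.8746 = 71.282 m

71.3 m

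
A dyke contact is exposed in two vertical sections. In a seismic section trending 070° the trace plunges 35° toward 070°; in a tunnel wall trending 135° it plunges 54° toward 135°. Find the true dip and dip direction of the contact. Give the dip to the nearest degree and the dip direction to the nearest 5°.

true dip 54°, dip direction 130°

Each apparent-dip line lies in the plane. As unit vectors (x east, y north, z up), v₁ plunges 35°→070° and v₂ plunges 54°→135°.
The plane normal is n = v₁ × v₂ ∝ (0.465, -0.384, 0.436).
tan δ = √(n_x²+n_y²)/n_z = 0.603/0.436, so δ = 54.1°.
The horizontal component of n points toward azimuth atan2(n_x, n_y) = 130°, the dip direction.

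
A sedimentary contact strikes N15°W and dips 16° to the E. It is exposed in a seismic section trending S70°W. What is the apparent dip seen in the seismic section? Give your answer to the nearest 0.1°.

15.9°

The strike is N15°W and the section trends S70°W; the acute angle between them is β = 85°.
tan α = tan 16° × sin 85° = 0.2867 × 0.9962 = 0.2857
α = arctan(0.2857) = 15.94°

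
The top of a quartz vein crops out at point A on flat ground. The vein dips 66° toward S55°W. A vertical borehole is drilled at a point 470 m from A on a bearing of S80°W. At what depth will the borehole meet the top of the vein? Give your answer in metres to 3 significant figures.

The hole lies 25° from the dip direction, so the down-dip offset is 470 × cos 25° = 425.96 m.
Depth = down-dip offset × tan(dip) = 425.96 × tan 66° = 425.96 × 2.2460
Depth = 956.73 m

957 m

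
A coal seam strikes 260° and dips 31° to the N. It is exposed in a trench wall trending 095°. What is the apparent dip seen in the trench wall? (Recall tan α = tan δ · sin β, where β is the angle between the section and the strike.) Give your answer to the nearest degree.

9°

The strike is 260° and the section trends 095°; the acute angle between them is β = 15°.
tan α = tan 31° × sin 15° = 0.6009 × 0.2588 = 0.1555
apparent dip = arctan 0.1555 = 8.84°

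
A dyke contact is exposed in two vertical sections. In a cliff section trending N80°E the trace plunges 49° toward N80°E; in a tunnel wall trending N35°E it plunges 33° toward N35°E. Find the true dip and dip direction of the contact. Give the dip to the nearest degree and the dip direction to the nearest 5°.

true dip 50°, dip direction 090°

Each apparent-dip line lies in the plane. As unit vectors (x east, y north, z up), v₁ plunges 49°→N80°E and v₂ plunges 33°→N35°E.
n = v₁ × v₂ = (0.456, -0.011, 0.389) (taken with n_z > 0).
Dip δ = arctan(|n_h|/n_z) = arctan(0.457/0.389) = 49.6°.
Dip direction = atan2(0.456, -0.011) = 91° (azimuth of n's horizontal projection).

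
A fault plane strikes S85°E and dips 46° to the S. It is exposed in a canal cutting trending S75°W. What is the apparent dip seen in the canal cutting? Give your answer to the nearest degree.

The strike is S85°E and the section trends S75°W; the acute angle between them is β = 20°.
tan α = tan 46° × sin 20° = 1.0355 × 0.3420 = 0.3542
α = arctan(0.3542) = 19.50°

20°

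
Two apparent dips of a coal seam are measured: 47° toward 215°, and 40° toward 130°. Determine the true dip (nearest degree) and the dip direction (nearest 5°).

true dip 53°, dip direction 180°

The two traces are lines in the plane: v₁ = (sin 215°·cos 47°, cos 215°·cos 47°, −sin 47°), v₂ = (sin 130°·cos 40°, cos 130°·cos 40°, −sin 40°).
n = v₁ × v₂ = (-0.001, -0.681, 0.520) (taken with n_z > 0).
tan δ = √(n_x²+n_y²)/n_z = 0.681/0.520, so δ = 52.6°.
The horizontal component of n points toward azimuth atan2(n_x, n_y) = 180°, the dip direction.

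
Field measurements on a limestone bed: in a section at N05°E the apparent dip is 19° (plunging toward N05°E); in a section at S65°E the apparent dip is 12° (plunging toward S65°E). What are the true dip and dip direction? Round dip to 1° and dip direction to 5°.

true dip 26°, dip direction 050°

The two traces are lines in the plane: v₁ = (sin 5°·cos 19°, cos 5°·cos 19°, −sin 19°), v₂ = (sin 115°·cos 12°, cos 115°·cos 12°, −sin 12°).
n = v₁ × v₂ = (0.330, 0.271, 0.869) (taken with n_z > 0).
True dip = arccos(n_z / |n|) = arccos(0.8973) = 26.2°.
Dip direction = atan2(0.330, 0.271) = 51° (azimuth of n's horizontal projection).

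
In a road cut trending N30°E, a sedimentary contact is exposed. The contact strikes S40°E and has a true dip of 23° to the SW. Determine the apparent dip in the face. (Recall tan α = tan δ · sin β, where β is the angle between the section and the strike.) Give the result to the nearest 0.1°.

21.7°

The section lies 70° from the strike.
tan α = tan 23° × sin 70° = 0.4245 × 0.9397 = 0.3989
apparent dip = arctan 0.3989 = 21.75°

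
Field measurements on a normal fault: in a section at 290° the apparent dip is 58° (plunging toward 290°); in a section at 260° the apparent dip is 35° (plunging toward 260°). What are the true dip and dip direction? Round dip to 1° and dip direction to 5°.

true dip 65°, dip direction 330°

Each apparent-dip line lies in the plane. As unit vectors (x east, y north, z up), v₁ plunges 58°→290° and v₂ plunges 35°→260°.
n = v₁ × v₂ = (-0.225, 0.399, 0.217) (taken with n_z > 0).
True dip = arccos(n_z / |n|) = arccos(0.4287) = 64.6°.
Dip direction = atan2(-0.225, 0.399) = 331° (azimuth of n's horizontal projection).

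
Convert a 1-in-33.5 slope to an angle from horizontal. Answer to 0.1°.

tan θ = 1/33.5 = 0.0299
θ = arctan(0.0299) = 1.71°

1.7°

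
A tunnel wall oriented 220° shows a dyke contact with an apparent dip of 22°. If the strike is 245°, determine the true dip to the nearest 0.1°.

β = acute angle between strike 245° and section 220° = 25°.
tan(true dip) = tan 22° / sin 25° = 0.9560
δ = arctan(0.9560) = 43.71°

43.7°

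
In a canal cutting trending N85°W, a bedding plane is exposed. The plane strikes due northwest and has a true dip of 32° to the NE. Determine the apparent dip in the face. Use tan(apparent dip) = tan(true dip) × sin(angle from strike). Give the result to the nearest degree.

22°

Angle between strike (due northwest) and section (N85°W): β = 40°.
tan α = tan 32° × sin 40° = 0.6249 × 0.6428 = 0.4017
apparent dip = arctan 0.4017 = 21.88°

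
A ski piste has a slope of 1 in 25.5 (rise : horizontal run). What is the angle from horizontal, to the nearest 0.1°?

tan θ = 1/25.5 = 0.0392
θ = arctan(0.0392) = 2.25°

2.2°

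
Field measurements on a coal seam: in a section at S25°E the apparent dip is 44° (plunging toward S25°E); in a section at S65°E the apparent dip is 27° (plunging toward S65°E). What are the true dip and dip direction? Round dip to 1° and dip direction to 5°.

Each apparent-dip line lies in the plane. As unit vectors (x east, y north, z up), v₁ plunges 44°→S25°E and v₂ plunges 27°→S65°E.
n = v₁ × v₂ = (0.034, -0.423, 0.412) (taken with n_z > 0).
Dip δ = arctan(|n_h|/n_z) = arctan(0.424/0.412) = 45.8°.
Dip direction = atan2(0.034, -0.423) = 175° (azimuth of n's horizontal projection).

true dip 46°, dip direction 175°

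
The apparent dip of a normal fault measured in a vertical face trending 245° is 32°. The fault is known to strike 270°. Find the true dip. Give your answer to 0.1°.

55.9°

β = acute angle between strike 270° and section 245° = 25°.
tan δ = tan α / sin β = tan 32° / sin 25° = 0.6249 / 0.4226 = 1.4786
true dip = arctan 1.4786 = 55.93°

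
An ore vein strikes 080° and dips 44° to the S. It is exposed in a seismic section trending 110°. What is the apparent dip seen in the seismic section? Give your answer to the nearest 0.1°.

25.8°

The section lies 30° from the strike.
tan α = tan 44° × sin 30° = 0.9657 × 0.5000 = 0.4828
α = arctan(0.4828) = 25.77°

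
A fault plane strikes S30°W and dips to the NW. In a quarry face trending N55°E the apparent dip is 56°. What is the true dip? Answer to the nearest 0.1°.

74.1°

The section is 25° from the strike.
tan δ = tan α / sin β = tan 56° / sin 25° = 1.4826 / 0.4226 = 3.5080
true dip = arctan 3.5080 = 74.09°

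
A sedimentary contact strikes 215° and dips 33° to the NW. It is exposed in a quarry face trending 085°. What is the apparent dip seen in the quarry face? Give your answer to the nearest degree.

The strike is 215° and the section trends 085°; the acute angle between them is β = 50°.
tan α = tan 33° × sin 50° = 0.6494 × 0.7660 = 0.4975
α = arctan(0.4975) = 26.45°

26°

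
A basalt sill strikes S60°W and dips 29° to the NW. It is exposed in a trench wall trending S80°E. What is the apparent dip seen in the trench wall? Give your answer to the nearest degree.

The section lies 40° from the strike.
tan(apparent dip) = tan 29° · sin 40° = 0.3563
apparent dip = arctan 0.3563 = 19.61°

20°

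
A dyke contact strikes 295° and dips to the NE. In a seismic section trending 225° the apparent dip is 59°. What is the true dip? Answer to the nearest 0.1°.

60.5°

The section is 70° from the strike.
tan δ = tan α / sin β = tan 59° / sin 70° = 1.6643 / 0.9397 = 1.7711
true dip = arctan 1.7711 = 60.55°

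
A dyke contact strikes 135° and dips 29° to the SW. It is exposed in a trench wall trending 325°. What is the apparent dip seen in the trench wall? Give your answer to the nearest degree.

The strike is 135° and the section trends 325°; the acute angle between them is β = 10°.
tan(apparent dip) = tan 29° · sin 10° = 0.0963
apparent dip = arctan 0.0963 = 5.50°

5°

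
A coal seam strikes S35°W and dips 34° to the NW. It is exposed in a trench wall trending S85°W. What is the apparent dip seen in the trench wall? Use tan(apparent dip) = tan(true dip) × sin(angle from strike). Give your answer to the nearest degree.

The strike is S35°W and the section trends S85°W; the acute angle between them is β = 50°.
tan α = tan 34° × sin 50° = 0.6745 × 0.7660 = 0.5167
α = arctan(0.5167) = 27.33°

27°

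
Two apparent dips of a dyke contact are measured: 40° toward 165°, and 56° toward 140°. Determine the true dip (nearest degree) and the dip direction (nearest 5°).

Each apparent-dip line lies in the plane. As unit vectors (x east, y north, z up), v₁ plunges 40°→165° and v₂ plunges 56°→140°.
Cross product v₁ × v₂ gives the pole to the plane: n ∝ (0.338, -0.067, 0.181).
Dip δ = arctan(|n_h|/n_z) = arctan(0.345/0.181) = 62.3°.
Dip direction = azimuth of (n_x, n_y) = atan2(0.338, -0.067) = 101°.

true dip 62°, dip direction 100°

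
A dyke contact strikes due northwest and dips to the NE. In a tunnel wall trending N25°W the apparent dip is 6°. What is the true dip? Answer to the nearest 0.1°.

17.1°

The section is 20° from the strike.
tan δ = tan α / sin β = tan 6° / sin 20° = 0.1051 / 0.3420 = 0.3073
true dip = arctan 0.3073 = 17.08°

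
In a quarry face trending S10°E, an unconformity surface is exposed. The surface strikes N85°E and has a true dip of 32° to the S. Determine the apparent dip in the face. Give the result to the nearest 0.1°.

31.9°

The strike is N85°E and the section trends S10°E; the acute angle between them is β = 85°.
tan(apparent dip) = tan 32° · sin 85° = 0.6225
α = arctan(0.6225) = 31.90°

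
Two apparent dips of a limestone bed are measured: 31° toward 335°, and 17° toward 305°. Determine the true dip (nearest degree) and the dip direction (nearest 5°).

true dip 36°, dip direction 010°

Represent each trace as a vector plunging at its apparent dip toward its trend (east-north-up frame): v₁ = (-0.362, 0.777, -0.515), v₂ = (-0.783, 0.549, -0.292).
The plane normal is n = v₁ × v₂ ∝ (0.055, 0.298, 0.410).
Dip δ = arctan(|n_h|/n_z) = arctan(0.303/0.410) = 36.4°.
The horizontal component of n points toward azimuth atan2(n_x, n_y) = 11°, the dip direction.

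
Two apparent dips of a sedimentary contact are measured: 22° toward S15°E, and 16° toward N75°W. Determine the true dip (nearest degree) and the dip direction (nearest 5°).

true dip 35°, dip direction 220°

The two traces are lines in the plane: v₁ = (sin 165°·cos 22°, cos 165°·cos 22°, −sin 22°), v₂ = (sin 285°·cos 16°, cos 285°·cos 16°, −sin 16°).
The plane normal is n = v₁ × v₂ ∝ (-0.340, -0.414, 0.772).
tan δ = √(n_x²+n_y²)/n_z = 0.536/0.772, so δ = 34.8°.
The horizontal component of n points toward azimuth atan2(n_x, n_y) = 219°, the dip direction.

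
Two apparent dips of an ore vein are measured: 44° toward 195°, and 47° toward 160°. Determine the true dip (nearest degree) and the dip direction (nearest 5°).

true dip 47°, dip direction 170°

The two traces are lines in the plane: v₁ = (sin 195°·cos 44°, cos 195°·cos 44°, −sin 44°), v₂ = (sin 160°·cos 47°, cos 160°·cos 47°, −sin 47°).
n = v₁ × v₂ = (0.063, -0.298, 0.281) (taken with n_z > 0).
Dip δ = arctan(|n_h|/n_z) = arctan(0.305/0.281) = 47.3°.
Dip direction = azimuth of (n_x, n_y) = atan2(0.063, -0.298) = 168°.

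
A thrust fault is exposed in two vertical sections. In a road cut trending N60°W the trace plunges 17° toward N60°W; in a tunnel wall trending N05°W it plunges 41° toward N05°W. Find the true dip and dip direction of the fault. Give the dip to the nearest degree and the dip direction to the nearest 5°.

Represent each trace as a vector plunging at its apparent dip toward its trend (east-north-up frame): v₁ = (-0.828, 0.478, -0.292), v₂ = (-0.066, 0.752, -0.656).
The plane normal is n = v₁ × v₂ ∝ (0.094, 0.524, 0.591).
True dip = arccos(n_z / |n|) = arccos(0.7431) = 42.0°.
Dip direction = azimuth of (n_x, n_y) = atan2(0.094, 0.524) = 10°.

true dip 42°, dip direction 010°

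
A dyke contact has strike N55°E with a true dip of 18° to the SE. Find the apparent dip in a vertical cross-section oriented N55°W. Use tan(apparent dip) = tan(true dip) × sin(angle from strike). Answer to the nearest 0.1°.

Angle between strike (N55°E) and section (N55°W): β = 70°.
tan α = tan 18° × sin 70° = 0.3249 × 0.9397 = 0.3053
apparent dip = arctan 0.3053 = 16.98°

17.0°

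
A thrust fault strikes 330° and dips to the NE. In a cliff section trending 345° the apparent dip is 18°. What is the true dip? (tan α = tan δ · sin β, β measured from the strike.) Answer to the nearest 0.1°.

51.5°

The section is 15° from the strike.
tan(true dip) = tan 18° / sin 15° = 1.2554
true dip = arctan 1.2554 = 51.46°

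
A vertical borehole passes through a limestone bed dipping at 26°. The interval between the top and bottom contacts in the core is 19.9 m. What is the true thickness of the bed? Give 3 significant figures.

17.9 m

True thickness t = h · cos(dip) = 19.9 × cos 26°
t = 19.9 × 0.8988 = 17.886 m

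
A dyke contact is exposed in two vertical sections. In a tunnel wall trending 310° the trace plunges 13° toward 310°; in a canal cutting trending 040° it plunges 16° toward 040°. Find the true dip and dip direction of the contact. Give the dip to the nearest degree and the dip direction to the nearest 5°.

true dip 20°, dip direction 000°

Represent each trace as a vector plunging at its apparent dip toward its trend (east-north-up frame): v₁ = (-0.746, 0.626, -0.225), v₂ = (0.618, 0.736, -0.276).
n = v₁ × v₂ = (0.007, 0.345, 0.937) (taken with n_z > 0).
True dip = arccos(n_z / |n|) = arccos(0.9384) = 20.2°.
Dip direction = azimuth of (n_x, n_y) = atan2(0.007, 0.345) = 1°.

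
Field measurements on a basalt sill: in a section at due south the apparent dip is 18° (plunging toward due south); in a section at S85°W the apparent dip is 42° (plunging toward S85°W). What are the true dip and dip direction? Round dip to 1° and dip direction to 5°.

Each apparent-dip line lies in the plane. As unit vectors (x east, y north, z up), v₁ plunges 18°→due south and v₂ plunges 42°→S85°W.
The plane normal is n = v₁ × v₂ ∝ (-0.616, -0.229, 0.704).
Dip δ = arctan(|n_h|/n_z) = arctan(0.657/0.704) = 43.0°.
The horizontal component of n points toward azimuth atan2(n_x, n_y) = 250°, the dip direction.

true dip 43°, dip direction 250°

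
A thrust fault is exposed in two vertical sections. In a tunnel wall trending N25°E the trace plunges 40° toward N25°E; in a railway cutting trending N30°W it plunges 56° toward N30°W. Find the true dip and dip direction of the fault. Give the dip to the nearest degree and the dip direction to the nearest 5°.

Represent each trace as a vector plunging at its apparent dip toward its trend (east-north-up frame): v₁ = (0.324, 0.694, -0.643), v₂ = (-0.280, 0.484, -0.829).
n = v₁ × v₂ = (-0.264, 0.448, 0.351) (taken with n_z > 0).
Dip δ = arctan(|n_h|/n_z) = arctan(0.520/0.351) = 56.0°.
Dip direction = azimuth of (n_x, n_y) = atan2(-0.264, 0.448) = 329°.

true dip 56°, dip direction 330°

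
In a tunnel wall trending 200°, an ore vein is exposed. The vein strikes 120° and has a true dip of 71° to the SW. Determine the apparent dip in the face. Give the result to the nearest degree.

71°

The section lies 80° from the strike.
tan(apparent dip) = tan 71° · sin 80° = 2.8601
α = arctan(2.8601) = 70.73°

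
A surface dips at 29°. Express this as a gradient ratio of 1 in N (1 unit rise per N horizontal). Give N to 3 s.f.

1 in 1.80

1 : N means tan θ = 1/N, so N = 1/tan 29° = 1/0.5543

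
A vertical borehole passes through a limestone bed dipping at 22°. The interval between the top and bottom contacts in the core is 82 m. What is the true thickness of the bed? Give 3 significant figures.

True thickness t = h · cos(dip) = 82 × cos 22°
t = 82 × 0.9272 = 76.029 m

76.0 m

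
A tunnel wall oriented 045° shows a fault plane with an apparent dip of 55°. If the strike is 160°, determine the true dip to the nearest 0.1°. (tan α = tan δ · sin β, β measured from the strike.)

β = acute angle between strike 160° and section 045° = 65°.
tan(true dip) = tan 55° / sin 65° = 1.5758
δ = arctan(1.5758) = 57.60°

57.6°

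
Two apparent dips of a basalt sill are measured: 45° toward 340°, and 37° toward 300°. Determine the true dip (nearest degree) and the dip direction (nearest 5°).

true dip 45°, dip direction 340°

The two traces are lines in the plane: v₁ = (sin 340°·cos 45°, cos 340°·cos 45°, −sin 45°), v₂ = (sin 300°·cos 37°, cos 300°·cos 37°, −sin 37°).
The plane normal is n = v₁ × v₂ ∝ (-0.118, 0.344, 0.363).
True dip = arccos(n_z / |n|) = arccos(0.7070) = 45.0°.
Dip direction = atan2(-0.118, 0.344) = 341° (azimuth of n's horizontal projection).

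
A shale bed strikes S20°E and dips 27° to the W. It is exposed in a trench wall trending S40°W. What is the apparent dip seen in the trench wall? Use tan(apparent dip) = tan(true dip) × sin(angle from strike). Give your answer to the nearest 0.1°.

The section lies 60° from the strike.
tan α = tan 27° × sin 60° = 0.5095 × 0.8660 = 0.4413
α = arctan(0.4413) = 23.81°

23.8°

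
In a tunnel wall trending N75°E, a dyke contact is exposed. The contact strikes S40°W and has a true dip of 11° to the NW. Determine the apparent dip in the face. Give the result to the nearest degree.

6°

Angle between strike (S40°W) and section (N75°E): β = 35°.
tan α = tan 11° × sin 35° = 0.1944 × 0.5736 = 0.1115
α = arctan(0.1115) = 6.36°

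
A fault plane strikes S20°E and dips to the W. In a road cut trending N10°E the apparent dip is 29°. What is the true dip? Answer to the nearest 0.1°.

β = acute angle between strike S20°E and section N10°E = 30°.
tan(true dip) = tan 29° / sin 30° = 1.1086
true dip = arctan 1.1086 = 47.95°

47.9°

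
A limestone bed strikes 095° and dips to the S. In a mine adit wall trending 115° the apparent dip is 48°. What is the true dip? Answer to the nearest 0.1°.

β = acute angle between strike 095° and section 115° = 20°.
tan δ = tan α / sin β = tan 48° / sin 20° = 1.1106 / 0.3420 = 3.2472
true dip = arctan 3.2472 = 72.88°

72.9°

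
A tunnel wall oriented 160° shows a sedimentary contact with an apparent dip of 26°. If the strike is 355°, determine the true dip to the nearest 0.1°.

62.0°

The section is 15° from the strike.
tan(true dip) = tan 26° / sin 15° = 1.8845
true dip = arctan 1.8845 = 62.05°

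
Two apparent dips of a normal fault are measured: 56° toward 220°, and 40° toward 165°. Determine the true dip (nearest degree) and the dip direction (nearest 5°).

true dip 56°, dip direction 220°

The two traces are lines in the plane: v₁ = (sin 220°·cos 56°, cos 220°·cos 56°, −sin 56°), v₂ = (sin 165°·cos 40°, cos 165°·cos 40°, −sin 40°).
The plane normal is n = v₁ × v₂ ∝ (-0.338, -0.395, 0.351).
True dip = arccos(n_z / |n|) = arccos(0.5592) = 56.0°.
Dip direction = azimuth of (n_x, n_y) = atan2(-0.338, -0.395) = 221°.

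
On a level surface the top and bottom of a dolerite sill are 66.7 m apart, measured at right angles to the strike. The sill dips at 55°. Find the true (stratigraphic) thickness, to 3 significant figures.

54.6 m

True thickness t = w · sin(dip) = 66.7 × sin 55°
t = 66.7 × 0.8192 = 54.637 m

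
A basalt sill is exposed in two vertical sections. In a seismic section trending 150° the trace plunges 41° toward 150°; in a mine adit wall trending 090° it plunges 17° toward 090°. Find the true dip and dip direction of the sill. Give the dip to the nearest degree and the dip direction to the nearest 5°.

true dip 41°, dip direction 160°

Represent each trace as a vector plunging at its apparent dip toward its trend (east-north-up frame): v₁ = (0.377, -0.654, -0.656), v₂ = (0.956, 0.000, -0.292).
Cross product v₁ × v₂ gives the pole to the plane: n ∝ (0.191, -0.517, 0.625).
Dip δ = arctan(|n_h|/n_z) = arctan(0.551/0.625) = 41.4°.
Dip direction = azimuth of (n_x, n_y) = atan2(0.191, -0.517) = 160°.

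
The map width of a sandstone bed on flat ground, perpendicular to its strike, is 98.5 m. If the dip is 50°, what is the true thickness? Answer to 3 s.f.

True thickness t = w · sin(dip) = 98.5 × sin 50°
t = 98.5 × 0.7660 = 75.455 m

75.5 m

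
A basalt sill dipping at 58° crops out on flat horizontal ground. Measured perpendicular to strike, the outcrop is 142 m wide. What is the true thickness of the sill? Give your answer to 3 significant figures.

120 m

True thickness t = w · sin(dip) = 142 × sin 58°
t = 142 × 0.8480 = 120.423 m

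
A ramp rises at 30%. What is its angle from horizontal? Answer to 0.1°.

16.7°

tan θ = 30/100 = 0.3000
θ = arctan(0.3000) = 16.70°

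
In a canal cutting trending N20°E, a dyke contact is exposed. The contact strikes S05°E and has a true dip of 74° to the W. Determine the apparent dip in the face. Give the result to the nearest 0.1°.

55.8°

The section lies 25° from the strike.
tan(apparent dip) = tan 74° · sin 25° = 1.4738
apparent dip = arctan 1.4738 = 55.84°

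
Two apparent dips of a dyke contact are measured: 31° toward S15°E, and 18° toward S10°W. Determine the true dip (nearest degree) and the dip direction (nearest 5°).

Represent each trace as a vector plunging at its apparent dip toward its trend (east-north-up frame): v₁ = (0.222, -0.828, -0.515), v₂ = (-0.165, -0.937, -0.309).
n = v₁ × v₂ = (0.227, -0.154, 0.345) (taken with n_z > 0).
True dip = arccos(n_z / |n|) = arccos(0.7830) = 38.5°.
The horizontal component of n points toward azimuth atan2(n_x, n_y) = 124°, the dip direction.

true dip 38°, dip direction 125°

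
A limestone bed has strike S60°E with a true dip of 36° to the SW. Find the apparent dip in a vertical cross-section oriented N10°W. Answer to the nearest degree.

29°

The section lies 50° from the strike.
tan(apparent dip) = tan 36° · sin 50° = 0.5566
apparent dip = arctan 0.5566 = 29.10°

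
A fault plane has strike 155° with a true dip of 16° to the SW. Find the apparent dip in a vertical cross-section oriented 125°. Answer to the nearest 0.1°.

Angle between strike (155°) and section (125°): β = 30°.
tan α = tan 16° × sin 30° = 0.2867 × 0.5000 = 0.1434
α = arctan(0.1434) = 8.16°

8.2°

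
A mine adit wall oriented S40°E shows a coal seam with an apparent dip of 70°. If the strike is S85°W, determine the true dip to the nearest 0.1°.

The section is 55° from the strike.
tan δ = tan α / sin β = tan 70° / sin 55° = 2.7475 / 0.8192 = 3.3541
δ = arctan(3.3541) = 73.40°

73.4°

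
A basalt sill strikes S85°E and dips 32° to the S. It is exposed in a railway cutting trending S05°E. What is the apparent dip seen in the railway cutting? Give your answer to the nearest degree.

The section lies 80° from the strike.
tan(apparent dip) = tan 32° · sin 80° = 0.6154
apparent dip = arctan 0.6154 = 31.61°

32°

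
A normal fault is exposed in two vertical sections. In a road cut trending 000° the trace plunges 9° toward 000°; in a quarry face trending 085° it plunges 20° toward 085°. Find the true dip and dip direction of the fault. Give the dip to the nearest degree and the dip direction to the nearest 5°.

true dip 21°, dip direction 065°

Represent each trace as a vector plunging at its apparent dip toward its trend (east-north-up frame): v₁ = (0.000, 0.988, -0.156), v₂ = (0.936, 0.082, -0.342).
n = v₁ × v₂ = (0.325, 0.146, 0.925) (taken with n_z > 0).
Dip δ = arctan(|n_h|/n_z) = arctan(0.356/0.925) = 21.1°.
Dip direction = atan2(0.325, 0.146) = 66° (azimuth of n's horizontal projection).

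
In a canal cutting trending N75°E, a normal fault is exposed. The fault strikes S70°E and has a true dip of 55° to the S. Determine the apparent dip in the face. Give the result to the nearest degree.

The section lies 35° from the strike.
tan(apparent dip) = tan 55° · sin 35° = 0.8192
α = arctan(0.8192) = 39.32°

39°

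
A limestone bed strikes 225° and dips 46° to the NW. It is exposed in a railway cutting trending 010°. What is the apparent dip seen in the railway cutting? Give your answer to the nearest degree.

31°

The section lies 35° from the strike.
tan α = tan 46° × sin 35° = 1.0355 × 0.5736 = 0.5940
apparent dip = arctan 0.5940 = 30.71°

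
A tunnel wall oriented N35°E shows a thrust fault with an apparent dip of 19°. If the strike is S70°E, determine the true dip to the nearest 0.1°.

The section is 75° from the strike.
tan δ = tan α / sin β = tan 19° / sin 75° = 0.3443 / 0.9659 = 0.3565
δ = arctan(0.3565) = 19.62°

19.6°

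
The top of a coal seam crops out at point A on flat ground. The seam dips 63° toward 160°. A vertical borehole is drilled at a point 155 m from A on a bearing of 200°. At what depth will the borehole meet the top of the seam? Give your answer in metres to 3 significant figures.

233 m

The hole lies 40° from the dip direction, so the down-dip offset is 155 × cos 40° = 118.74 m.
Depth = down-dip offset × tan(dip) = 118.74 × tan 63° = 118.74 × 1.9626
Depth = 233.03 m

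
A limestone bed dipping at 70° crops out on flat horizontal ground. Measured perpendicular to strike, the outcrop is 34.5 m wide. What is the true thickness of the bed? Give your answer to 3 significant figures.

True thickness t = w · sin(dip) = 34.5 × sin 70°
t = 34.5 × 0.9397 = 32.419 m

32.4 m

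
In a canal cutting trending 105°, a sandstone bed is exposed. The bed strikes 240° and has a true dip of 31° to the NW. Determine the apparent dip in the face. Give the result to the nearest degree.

23°

Angle between strike (240°) and section (105°): β = 45°.
tan(apparent dip) = tan 31° · sin 45° = 0.4249
α = arctan(0.4249) = 23.02°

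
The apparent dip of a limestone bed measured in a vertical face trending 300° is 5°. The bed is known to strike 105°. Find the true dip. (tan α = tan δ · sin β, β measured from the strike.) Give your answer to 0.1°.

The section is 15° from the strike.
tan(true dip) = tan 5° / sin 15° = 0.3380
true dip = arctan 0.3380 = 18.68°

18.7°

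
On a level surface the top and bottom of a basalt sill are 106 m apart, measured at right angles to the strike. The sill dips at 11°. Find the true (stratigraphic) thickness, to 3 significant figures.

True thickness t = w · sin(dip) = 106 × sin 11°
t = 106 × 0.1908 = 20.226 m

20.2 m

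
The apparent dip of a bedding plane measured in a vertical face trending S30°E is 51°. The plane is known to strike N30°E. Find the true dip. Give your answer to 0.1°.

55.0°

β = acute angle between strike N30°E and section S30°E = 60°.
tan(true dip) = tan 51° / sin 60° = 1.4259
δ = arctan(1.4259) = 54.96°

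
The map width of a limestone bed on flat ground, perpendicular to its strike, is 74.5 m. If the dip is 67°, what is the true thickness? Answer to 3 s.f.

True thickness t = w · sin(dip) = 74.5 × sin 67°
t = 74.5 × 0.9205 = 68.578 m

68.6 m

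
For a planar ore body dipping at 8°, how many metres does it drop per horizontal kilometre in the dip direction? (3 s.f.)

141 m

drop per km = 1000 × tan 8° = 1000 × 0.1405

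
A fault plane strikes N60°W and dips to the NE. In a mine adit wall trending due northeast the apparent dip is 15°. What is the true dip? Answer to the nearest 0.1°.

The section is 75° from the strike.
tan(true dip) = tan 15° / sin 75° = 0.2774
δ = arctan(0.2774) = 15.50°

15.5°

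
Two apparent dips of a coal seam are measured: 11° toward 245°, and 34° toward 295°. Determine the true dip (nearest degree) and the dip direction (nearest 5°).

true dip 37°, dip direction 320°

Represent each trace as a vector plunging at its apparent dip toward its trend (east-north-up frame): v₁ = (-0.890, -0.415, -0.191), v₂ = (-0.751, 0.350, -0.559).
The plane normal is n = v₁ × v₂ ∝ (-0.299, 0.354, 0.623).
True dip = arccos(n_z / |n|) = arccos(0.8026) = 36.6°.
Dip direction = atan2(-0.299, 0.354) = 320° (azimuth of n's horizontal projection).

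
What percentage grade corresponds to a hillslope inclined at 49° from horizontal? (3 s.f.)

grade % = 100 × tan 49° = 100 × 1.1504

115%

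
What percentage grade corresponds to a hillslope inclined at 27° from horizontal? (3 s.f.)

51.0%

grade % = 100 × tan 27° = 100 × 0.5095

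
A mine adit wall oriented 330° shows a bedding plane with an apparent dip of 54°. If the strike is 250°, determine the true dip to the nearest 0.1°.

The section is 80° from the strike.
tan δ = tan α / sin β = tan 54° / sin 80° = 1.3764 / 0.9848 = 1.3976
δ = arctan(1.3976) = 54.42°

54.4°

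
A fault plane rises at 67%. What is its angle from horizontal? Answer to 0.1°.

tan θ = 67/100 = 0.6700
θ = arctan(0.6700) = 33.82°

33.8°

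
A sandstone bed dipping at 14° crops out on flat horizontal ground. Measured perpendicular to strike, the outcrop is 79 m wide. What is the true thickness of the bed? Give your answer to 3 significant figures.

19.1 m

True thickness t = w · sin(dip) = 79 × sin 14°
t = 79 × 0.2419 = 19.112 m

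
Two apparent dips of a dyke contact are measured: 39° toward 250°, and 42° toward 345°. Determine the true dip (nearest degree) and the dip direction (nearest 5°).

Each apparent-dip line lies in the plane. As unit vectors (x east, y north, z up), v₁ plunges 39°→250° and v₂ plunges 42°→345°.
The plane normal is n = v₁ × v₂ ∝ (-0.630, 0.368, 0.575).
True dip = arccos(n_z / |n|) = arccos(0.6195) = 51.7°.
Dip direction = atan2(-0.630, 0.368) = 300° (azimuth of n's horizontal projection).

true dip 52°, dip direction 300°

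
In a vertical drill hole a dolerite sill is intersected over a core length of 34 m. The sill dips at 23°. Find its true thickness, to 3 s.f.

31.3 m

True thickness t = h · cos(dip) = 34 × cos 23°
t = 34 × 0.9205 = 31.297 m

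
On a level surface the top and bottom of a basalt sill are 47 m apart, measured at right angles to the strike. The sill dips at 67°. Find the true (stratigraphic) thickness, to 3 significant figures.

True thickness t = w · sin(dip) = 47 × sin 67°
t = 47 × 0.9205 = 43.264 m

43.3 m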